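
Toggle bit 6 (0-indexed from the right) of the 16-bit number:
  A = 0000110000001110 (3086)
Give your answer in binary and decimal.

Mask = 1 << 6 = 0000000001000000
Bit 6 of A is 0; XOR with the mask flips it to 1.
  0000110000001110
^ 0000000001000000
------------------
  0000110001001110

Answer: 0000110001001110 (3150)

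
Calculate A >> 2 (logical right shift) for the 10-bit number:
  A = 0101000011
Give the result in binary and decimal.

Logical shift right by 2: drop the bottom 2 bit(s), prepend 2 zero(s) on the left.
  0101000011  ->  keep [01010000], discard [11], prepend 00
= 0001010000

Answer: 0001010000 (80)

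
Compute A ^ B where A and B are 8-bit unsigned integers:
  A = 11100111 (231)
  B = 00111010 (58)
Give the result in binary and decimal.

Apply ^ to each column (1 where bits differ):
  11100111
^ 00111010
----------
  11011101

Answer: 11011101 (221)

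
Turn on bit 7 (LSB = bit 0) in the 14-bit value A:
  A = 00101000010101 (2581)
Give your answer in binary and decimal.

Mask = 1 << 7 = 00000010000000
Bit 7 of A is 0, so OR-ing with the mask flips it to 1.
  00101000010101
| 00000010000000
----------------
  00101010010101

Answer: 00101010010101 (2709)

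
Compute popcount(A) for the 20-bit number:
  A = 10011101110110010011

10011101110110010011
1-bits at positions (from bit 0 = LSB): 0, 1, 4, 7, 8, 10, 11, 12, 14, 15, 16, 19
Count = 12

Answer: 12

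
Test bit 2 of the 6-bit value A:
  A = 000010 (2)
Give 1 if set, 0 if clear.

Bit 2 is the 3rd from the right.
  000010
     ^
That bit is 0.

Answer: 0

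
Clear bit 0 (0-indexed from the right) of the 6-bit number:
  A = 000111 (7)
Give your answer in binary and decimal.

Mask = ~(1 << 0) = 111110
Bit 0 of A is 1, so AND-ing with the mask clears it to 0.
  000111
& 111110
--------
  000110

Answer: 000110 (6)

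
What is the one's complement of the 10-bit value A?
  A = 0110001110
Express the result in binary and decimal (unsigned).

Flip each bit (0->1, 1->0):
  0110001110
  1001110001

Answer: 1001110001 (625)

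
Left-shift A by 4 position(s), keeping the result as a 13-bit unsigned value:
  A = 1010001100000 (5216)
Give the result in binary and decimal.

Shift left by 4: drop the top 4 bit(s), append 4 zero(s) on the right.
  1010001100000  ->  discard [1010], keep [001100000], append 0000
= 0011000000000

Answer: 0011000000000 (1536)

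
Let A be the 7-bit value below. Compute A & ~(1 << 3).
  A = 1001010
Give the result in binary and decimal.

Mask = ~(1 << 3) = 1110111
Bit 3 of A is 1, so AND-ing with the mask clears it to 0.
  1001010
& 1110111
---------
  1000010

Answer: 1000010 (66)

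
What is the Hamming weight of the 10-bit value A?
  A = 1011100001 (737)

1011100001
1-bits at positions (from bit 0 = LSB): 0, 5, 6, 7, 9
Count = 5

Answer: 5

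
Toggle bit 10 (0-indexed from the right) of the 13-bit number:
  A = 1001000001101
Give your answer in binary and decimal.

Mask = 1 << 10 = 0010000000000
Bit 10 of A is 0; XOR with the mask flips it to 1.
  1001000001101
^ 0010000000000
---------------
  1011000001101

Answer: 1011000001101 (5645)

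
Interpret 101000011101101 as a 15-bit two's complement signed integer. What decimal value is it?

MSB is 1, so the value is negative. Find the magnitude:
1. Invert bits:  010111100010010
2. Add 1:        010111100010011  = 12051
3. Apply sign:   -12051

Answer: -12051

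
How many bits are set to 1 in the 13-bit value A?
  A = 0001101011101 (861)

0001101011101
1-bits at positions (from bit 0 = LSB): 0, 2, 3, 4, 6, 8, 9
Count = 7

Answer: 7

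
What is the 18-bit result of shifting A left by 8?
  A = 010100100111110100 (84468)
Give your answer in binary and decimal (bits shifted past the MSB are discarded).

Shift left by 8: drop the top 8 bit(s), append 8 zero(s) on the right.
  010100100111110100  ->  discard [01010010], keep [0111110100], append 00000000
= 011111010000000000

Answer: 011111010000000000 (128000)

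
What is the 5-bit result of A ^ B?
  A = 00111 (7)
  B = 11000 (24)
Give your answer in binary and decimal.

Apply ^ to each column (1 where bits differ):
  00111
^ 11000
-------
  11111

Answer: 11111 (31)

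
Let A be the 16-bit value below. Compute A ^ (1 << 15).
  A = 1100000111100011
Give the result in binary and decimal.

Mask = 1 << 15 = 1000000000000000
Bit 15 of A is 1; XOR with the mask flips it to 0.
  1100000111100011
^ 1000000000000000
------------------
  0100000111100011

Answer: 0100000111100011 (16867)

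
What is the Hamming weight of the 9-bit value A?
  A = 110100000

110100000
1-bits at positions (from bit 0 = LSB): 5, 7, 8
Count = 3

Answer: 3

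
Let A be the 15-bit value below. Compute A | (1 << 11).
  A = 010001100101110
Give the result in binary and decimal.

Mask = 1 << 11 = 000100000000000
Bit 11 of A is 0, so OR-ing with the mask flips it to 1.
  010001100101110
| 000100000000000
-----------------
  010101100101110

Answer: 010101100101110 (11054)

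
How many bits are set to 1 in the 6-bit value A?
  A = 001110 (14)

001110
1-bits at positions (from bit 0 = LSB): 1, 2, 3
Count = 3

Answer: 3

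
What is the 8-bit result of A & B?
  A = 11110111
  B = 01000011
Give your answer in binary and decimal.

Apply & to each column (1 only where both bits are 1):
  11110111
& 01000011
----------
  01000011

Answer: 01000011 (67)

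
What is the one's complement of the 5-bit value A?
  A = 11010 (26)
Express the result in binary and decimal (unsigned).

Flip each bit (0->1, 1->0):
  11010
  00101

Answer: 00101 (5)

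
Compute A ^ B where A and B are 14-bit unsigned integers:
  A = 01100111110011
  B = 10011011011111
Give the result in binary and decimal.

Apply ^ to each column (1 where bits differ):
  01100111110011
^ 10011011011111
----------------
  11111100101100

Answer: 11111100101100 (16172)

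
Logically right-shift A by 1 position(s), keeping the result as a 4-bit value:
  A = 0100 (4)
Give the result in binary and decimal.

Logical shift right by 1: drop the bottom 1 bit(s), prepend 1 zero(s) on the left.
  0100  ->  keep [010], discard [0], prepend 0
= 0010

Answer: 0010 (2)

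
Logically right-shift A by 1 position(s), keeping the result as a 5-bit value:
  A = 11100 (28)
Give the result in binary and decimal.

Logical shift right by 1: drop the bottom 1 bit(s), prepend 1 zero(s) on the left.
  11100  ->  keep [1110], discard [0], prepend 0
= 01110

Answer: 01110 (14)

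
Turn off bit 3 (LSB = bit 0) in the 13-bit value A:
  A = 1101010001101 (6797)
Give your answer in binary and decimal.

Mask = ~(1 << 3) = 1111111110111
Bit 3 of A is 1, so AND-ing with the mask clears it to 0.
  1101010001101
& 1111111110111
---------------
  1101010000101

Answer: 1101010000101 (6789)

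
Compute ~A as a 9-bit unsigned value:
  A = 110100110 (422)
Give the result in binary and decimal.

Flip each bit (0->1, 1->0):
  110100110
  001011001

Answer: 001011001 (89)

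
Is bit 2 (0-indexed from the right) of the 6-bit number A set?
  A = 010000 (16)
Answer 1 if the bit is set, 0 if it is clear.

Bit 2 is the 3rd from the right.
  010000
     ^
That bit is 0.

Answer: 0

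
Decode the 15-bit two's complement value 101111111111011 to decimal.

MSB is 1, so the value is negative. Find the magnitude:
1. Invert bits:  010000000000100
2. Add 1:        010000000000101  = 8197
3. Apply sign:   -8197

Answer: -8197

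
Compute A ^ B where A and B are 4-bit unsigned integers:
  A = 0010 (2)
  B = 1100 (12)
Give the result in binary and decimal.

Apply ^ to each column (1 where bits differ):
  0010
^ 1100
------
  1110

Answer: 1110 (14)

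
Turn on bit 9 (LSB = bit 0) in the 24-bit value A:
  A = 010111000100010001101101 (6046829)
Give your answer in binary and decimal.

Mask = 1 << 9 = 000000000000001000000000
Bit 9 of A is 0, so OR-ing with the mask flips it to 1.
  010111000100010001101101
| 000000000000001000000000
--------------------------
  010111000100011001101101

Answer: 010111000100011001101101 (6047341)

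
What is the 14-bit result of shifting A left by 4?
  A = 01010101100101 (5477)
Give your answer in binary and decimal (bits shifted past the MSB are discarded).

Shift left by 4: drop the top 4 bit(s), append 4 zero(s) on the right.
  01010101100101  ->  discard [0101], keep [0101100101], append 0000
= 01011001010000

Answer: 01011001010000 (5712)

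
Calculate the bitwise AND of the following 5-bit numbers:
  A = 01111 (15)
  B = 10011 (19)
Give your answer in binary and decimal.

Apply & to each column (1 only where both bits are 1):
  01111
& 10011
-------
  00011

Answer: 00011 (3)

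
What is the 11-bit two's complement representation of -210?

1. Binary of +210:  00011010010
2. Invert bits:     11100101101
3. Add 1:           11100101110

Answer: 11100101110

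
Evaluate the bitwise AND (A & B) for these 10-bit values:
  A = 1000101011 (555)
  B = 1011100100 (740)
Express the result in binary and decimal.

Apply & to each column (1 only where both bits are 1):
  1000101011
& 1011100100
------------
  1000100000

Answer: 1000100000 (544)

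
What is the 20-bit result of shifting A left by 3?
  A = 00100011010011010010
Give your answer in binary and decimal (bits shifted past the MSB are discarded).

Shift left by 3: drop the top 3 bit(s), append 3 zero(s) on the right.
  00100011010011010010  ->  discard [001], keep [00011010011010010], append 000
= 00011010011010010000

Answer: 00011010011010010000 (108176)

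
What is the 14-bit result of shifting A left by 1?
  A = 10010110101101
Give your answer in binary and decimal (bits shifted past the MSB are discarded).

Shift left by 1: drop the top 1 bit(s), append 1 zero(s) on the right.
  10010110101101  ->  discard [1], keep [0010110101101], append 0
= 00101101011010

Answer: 00101101011010 (2906)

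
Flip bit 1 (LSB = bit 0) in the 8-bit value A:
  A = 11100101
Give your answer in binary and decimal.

Mask = 1 << 1 = 00000010
Bit 1 of A is 0; XOR with the mask flips it to 1.
  11100101
^ 00000010
----------
  11100111

Answer: 11100111 (231)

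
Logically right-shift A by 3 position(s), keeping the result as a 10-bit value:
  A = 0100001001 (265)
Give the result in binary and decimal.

Logical shift right by 3: drop the bottom 3 bit(s), prepend 3 zero(s) on the left.
  0100001001  ->  keep [0100001], discard [001], prepend 000
= 0000100001

Answer: 0000100001 (33)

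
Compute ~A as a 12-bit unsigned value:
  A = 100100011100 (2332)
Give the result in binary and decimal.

Flip each bit (0->1, 1->0):
  100100011100
  011011100011

Answer: 011011100011 (1763)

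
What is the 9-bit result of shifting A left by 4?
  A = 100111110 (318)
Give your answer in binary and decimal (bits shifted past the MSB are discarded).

Shift left by 4: drop the top 4 bit(s), append 4 zero(s) on the right.
  100111110  ->  discard [1001], keep [11110], append 0000
= 111100000

Answer: 111100000 (480)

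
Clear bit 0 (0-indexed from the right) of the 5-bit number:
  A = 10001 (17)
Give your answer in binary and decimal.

Mask = ~(1 << 0) = 11110
Bit 0 of A is 1, so AND-ing with the mask clears it to 0.
  10001
& 11110
-------
  10000

Answer: 10000 (16)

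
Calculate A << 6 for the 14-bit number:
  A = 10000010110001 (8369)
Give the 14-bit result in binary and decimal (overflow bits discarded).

Shift left by 6: drop the top 6 bit(s), append 6 zero(s) on the right.
  10000010110001  ->  discard [100000], keep [10110001], append 000000
= 10110001000000

Answer: 10110001000000 (11328)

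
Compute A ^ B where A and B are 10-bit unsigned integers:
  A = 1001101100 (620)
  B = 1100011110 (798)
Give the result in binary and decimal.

Apply ^ to each column (1 where bits differ):
  1001101100
^ 1100011110
------------
  0101110010

Answer: 0101110010 (370)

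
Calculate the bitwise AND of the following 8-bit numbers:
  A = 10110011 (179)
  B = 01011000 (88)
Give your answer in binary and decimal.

Apply & to each column (1 only where both bits are 1):
  10110011
& 01011000
----------
  00010000

Answer: 00010000 (16)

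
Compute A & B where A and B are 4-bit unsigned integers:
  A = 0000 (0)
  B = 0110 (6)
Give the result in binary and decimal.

Apply & to each column (1 only where both bits are 1):
  0000
& 0110
------
  0000

Answer: 0000 (0)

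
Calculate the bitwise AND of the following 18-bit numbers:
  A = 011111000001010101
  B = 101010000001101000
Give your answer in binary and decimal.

Apply & to each column (1 only where both bits are 1):
  011111000001010101
& 101010000001101000
--------------------
  001010000001000000

Answer: 001010000001000000 (41024)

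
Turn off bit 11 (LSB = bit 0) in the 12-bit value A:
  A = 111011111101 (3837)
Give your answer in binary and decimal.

Mask = ~(1 << 11) = 011111111111
Bit 11 of A is 1, so AND-ing with the mask clears it to 0.
  111011111101
& 011111111111
--------------
  011011111101

Answer: 011011111101 (1789)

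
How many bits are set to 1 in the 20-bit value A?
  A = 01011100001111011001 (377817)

01011100001111011001
1-bits at positions (from bit 0 = LSB): 0, 3, 4, 6, 7, 8, 9, 14, 15, 16, 18
Count = 11

Answer: 11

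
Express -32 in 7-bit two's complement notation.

1. Binary of +32:  0100000
2. Invert bits:     1011111
3. Add 1:           1100000

Answer: 1100000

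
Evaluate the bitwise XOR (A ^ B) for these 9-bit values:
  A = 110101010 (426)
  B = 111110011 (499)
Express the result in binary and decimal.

Apply ^ to each column (1 where bits differ):
  110101010
^ 111110011
-----------
  001011001

Answer: 001011001 (89)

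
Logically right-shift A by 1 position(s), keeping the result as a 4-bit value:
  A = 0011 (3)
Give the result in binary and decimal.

Logical shift right by 1: drop the bottom 1 bit(s), prepend 1 zero(s) on the left.
  0011  ->  keep [001], discard [1], prepend 0
= 0001

Answer: 0001 (1)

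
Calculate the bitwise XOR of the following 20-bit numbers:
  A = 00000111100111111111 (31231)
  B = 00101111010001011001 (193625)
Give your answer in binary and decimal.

Apply ^ to each column (1 where bits differ):
  00000111100111111111
^ 00101111010001011001
----------------------
  00101000110110100110

Answer: 00101000110110100110 (167334)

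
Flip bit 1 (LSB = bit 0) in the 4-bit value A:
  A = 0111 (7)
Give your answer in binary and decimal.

Mask = 1 << 1 = 0010
Bit 1 of A is 1; XOR with the mask flips it to 0.
  0111
^ 0010
------
  0101

Answer: 0101 (5)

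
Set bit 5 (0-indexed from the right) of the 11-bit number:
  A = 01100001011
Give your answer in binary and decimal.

Mask = 1 << 5 = 00000100000
Bit 5 of A is 0, so OR-ing with the mask flips it to 1.
  01100001011
| 00000100000
-------------
  01100101011

Answer: 01100101011 (811)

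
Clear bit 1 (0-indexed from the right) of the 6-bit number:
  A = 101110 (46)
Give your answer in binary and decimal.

Mask = ~(1 << 1) = 111101
Bit 1 of A is 1, so AND-ing with the mask clears it to 0.
  101110
& 111101
--------
  101100

Answer: 101100 (44)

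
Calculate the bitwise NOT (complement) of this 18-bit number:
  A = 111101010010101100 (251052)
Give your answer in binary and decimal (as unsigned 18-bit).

Flip each bit (0->1, 1->0):
  111101010010101100
  000010101101010011

Answer: 000010101101010011 (11091)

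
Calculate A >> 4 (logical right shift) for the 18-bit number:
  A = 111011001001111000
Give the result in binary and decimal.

Logical shift right by 4: drop the bottom 4 bit(s), prepend 4 zero(s) on the left.
  111011001001111000  ->  keep [11101100100111], discard [1000], prepend 0000
= 000011101100100111

Answer: 000011101100100111 (15143)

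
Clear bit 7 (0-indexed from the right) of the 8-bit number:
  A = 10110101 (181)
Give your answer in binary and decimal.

Mask = ~(1 << 7) = 01111111
Bit 7 of A is 1, so AND-ing with the mask clears it to 0.
  10110101
& 01111111
----------
  00110101

Answer: 00110101 (53)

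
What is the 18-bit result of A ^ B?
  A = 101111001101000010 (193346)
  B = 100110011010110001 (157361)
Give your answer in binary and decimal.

Apply ^ to each column (1 where bits differ):
  101111001101000010
^ 100110011010110001
--------------------
  001001010111110011

Answer: 001001010111110011 (38387)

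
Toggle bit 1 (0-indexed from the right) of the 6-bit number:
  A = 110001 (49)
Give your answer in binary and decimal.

Mask = 1 << 1 = 000010
Bit 1 of A is 0; XOR with the mask flips it to 1.
  110001
^ 000010
--------
  110011

Answer: 110011 (51)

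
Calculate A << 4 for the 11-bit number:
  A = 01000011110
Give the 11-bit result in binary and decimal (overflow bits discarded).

Shift left by 4: drop the top 4 bit(s), append 4 zero(s) on the right.
  01000011110  ->  discard [0100], keep [0011110], append 0000
= 00111100000

Answer: 00111100000 (480)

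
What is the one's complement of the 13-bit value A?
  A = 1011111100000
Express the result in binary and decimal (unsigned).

Flip each bit (0->1, 1->0):
  1011111100000
  0100000011111

Answer: 0100000011111 (2079)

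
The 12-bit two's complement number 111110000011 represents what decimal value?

MSB is 1, so the value is negative. Find the magnitude:
1. Invert bits:  000001111100
2. Add 1:        000001111101  = 125
3. Apply sign:   -125

Answer: -125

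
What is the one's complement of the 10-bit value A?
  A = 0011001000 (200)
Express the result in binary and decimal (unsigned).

Flip each bit (0->1, 1->0):
  0011001000
  1100110111

Answer: 1100110111 (823)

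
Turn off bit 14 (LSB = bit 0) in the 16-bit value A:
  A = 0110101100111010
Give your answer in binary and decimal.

Mask = ~(1 << 14) = 1011111111111111
Bit 14 of A is 1, so AND-ing with the mask clears it to 0.
  0110101100111010
& 1011111111111111
------------------
  0010101100111010

Answer: 0010101100111010 (11066)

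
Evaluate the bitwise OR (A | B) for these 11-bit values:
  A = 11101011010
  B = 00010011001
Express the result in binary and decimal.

Apply | to each column (1 where either bit is 1):
  11101011010
| 00010011001
-------------
  11111011011

Answer: 11111011011 (2011)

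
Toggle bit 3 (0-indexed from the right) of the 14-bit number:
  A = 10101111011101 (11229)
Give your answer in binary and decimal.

Mask = 1 << 3 = 00000000001000
Bit 3 of A is 1; XOR with the mask flips it to 0.
  10101111011101
^ 00000000001000
----------------
  10101111010101

Answer: 10101111010101 (11221)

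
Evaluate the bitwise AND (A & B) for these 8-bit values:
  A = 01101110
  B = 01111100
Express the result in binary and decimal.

Apply & to each column (1 only where both bits are 1):
  01101110
& 01111100
----------
  01101100

Answer: 01101100 (108)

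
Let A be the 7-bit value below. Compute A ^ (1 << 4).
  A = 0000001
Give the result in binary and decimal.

Mask = 1 << 4 = 0010000
Bit 4 of A is 0; XOR with the mask flips it to 1.
  0000001
^ 0010000
---------
  0010001

Answer: 0010001 (17)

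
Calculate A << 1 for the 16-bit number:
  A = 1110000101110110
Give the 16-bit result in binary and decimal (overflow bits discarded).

Shift left by 1: drop the top 1 bit(s), append 1 zero(s) on the right.
  1110000101110110  ->  discard [1], keep [110000101110110], append 0
= 1100001011101100

Answer: 1100001011101100 (49900)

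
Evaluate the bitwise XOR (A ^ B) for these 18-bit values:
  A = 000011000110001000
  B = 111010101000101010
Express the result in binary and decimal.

Apply ^ to each column (1 where bits differ):
  000011000110001000
^ 111010101000101010
--------------------
  111001101110100010

Answer: 111001101110100010 (236450)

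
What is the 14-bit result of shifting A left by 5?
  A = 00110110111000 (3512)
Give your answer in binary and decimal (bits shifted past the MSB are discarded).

Shift left by 5: drop the top 5 bit(s), append 5 zero(s) on the right.
  00110110111000  ->  discard [00110], keep [110111000], append 00000
= 11011100000000

Answer: 11011100000000 (14080)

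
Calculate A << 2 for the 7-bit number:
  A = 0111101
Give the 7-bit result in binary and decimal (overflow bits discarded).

Shift left by 2: drop the top 2 bit(s), append 2 zero(s) on the right.
  0111101  ->  discard [01], keep [11101], append 00
= 1110100

Answer: 1110100 (116)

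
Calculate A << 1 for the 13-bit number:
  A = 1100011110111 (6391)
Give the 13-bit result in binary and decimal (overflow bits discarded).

Shift left by 1: drop the top 1 bit(s), append 1 zero(s) on the right.
  1100011110111  ->  discard [1], keep [100011110111], append 0
= 1000111101110

Answer: 1000111101110 (4590)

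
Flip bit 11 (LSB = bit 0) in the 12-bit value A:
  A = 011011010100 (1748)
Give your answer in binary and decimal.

Mask = 1 << 11 = 100000000000
Bit 11 of A is 0; XOR with the mask flips it to 1.
  011011010100
^ 100000000000
--------------
  111011010100

Answer: 111011010100 (3796)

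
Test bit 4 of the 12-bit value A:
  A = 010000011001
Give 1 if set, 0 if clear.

Bit 4 is the 5th from the right.
  010000011001
         ^
That bit is 1.

Answer: 1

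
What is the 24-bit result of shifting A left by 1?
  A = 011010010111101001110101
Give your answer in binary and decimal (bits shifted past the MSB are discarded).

Shift left by 1: drop the top 1 bit(s), append 1 zero(s) on the right.
  011010010111101001110101  ->  discard [0], keep [11010010111101001110101], append 0
= 110100101111010011101010

Answer: 110100101111010011101010 (13825258)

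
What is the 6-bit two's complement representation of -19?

1. Binary of +19:  010011
2. Invert bits:     101100
3. Add 1:           101101

Answer: 101101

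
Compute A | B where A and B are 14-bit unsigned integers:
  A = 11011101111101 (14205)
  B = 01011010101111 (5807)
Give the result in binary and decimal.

Apply | to each column (1 where either bit is 1):
  11011101111101
| 01011010101111
----------------
  11011111111111

Answer: 11011111111111 (14335)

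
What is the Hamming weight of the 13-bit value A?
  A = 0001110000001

0001110000001
1-bits at positions (from bit 0 = LSB): 0, 7, 8, 9
Count = 4

Answer: 4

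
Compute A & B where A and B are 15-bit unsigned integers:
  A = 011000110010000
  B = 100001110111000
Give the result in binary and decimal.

Apply & to each column (1 only where both bits are 1):
  011000110010000
& 100001110111000
-----------------
  000000110010000

Answer: 000000110010000 (400)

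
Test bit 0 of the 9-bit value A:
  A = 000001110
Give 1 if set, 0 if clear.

Bit 0 is the 1st from the right.
  000001110
          ^
That bit is 0.

Answer: 0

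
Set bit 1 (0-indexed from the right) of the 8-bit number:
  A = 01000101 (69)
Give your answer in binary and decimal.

Mask = 1 << 1 = 00000010
Bit 1 of A is 0, so OR-ing with the mask flips it to 1.
  01000101
| 00000010
----------
  01000111

Answer: 01000111 (71)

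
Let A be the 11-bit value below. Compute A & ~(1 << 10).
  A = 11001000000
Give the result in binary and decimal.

Mask = ~(1 << 10) = 01111111111
Bit 10 of A is 1, so AND-ing with the mask clears it to 0.
  11001000000
& 01111111111
-------------
  01001000000

Answer: 01001000000 (576)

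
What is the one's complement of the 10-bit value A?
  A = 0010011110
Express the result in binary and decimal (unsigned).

Flip each bit (0->1, 1->0):
  0010011110
  1101100001

Answer: 1101100001 (865)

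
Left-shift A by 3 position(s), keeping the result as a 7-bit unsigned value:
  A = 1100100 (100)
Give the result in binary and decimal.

Shift left by 3: drop the top 3 bit(s), append 3 zero(s) on the right.
  1100100  ->  discard [110], keep [0100], append 000
= 0100000

Answer: 0100000 (32)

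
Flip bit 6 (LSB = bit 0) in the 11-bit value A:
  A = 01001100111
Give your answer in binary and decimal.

Mask = 1 << 6 = 00001000000
Bit 6 of A is 1; XOR with the mask flips it to 0.
  01001100111
^ 00001000000
-------------
  01000100111

Answer: 01000100111 (551)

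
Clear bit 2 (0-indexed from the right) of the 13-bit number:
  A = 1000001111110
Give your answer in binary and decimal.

Mask = ~(1 << 2) = 1111111111011
Bit 2 of A is 1, so AND-ing with the mask clears it to 0.
  1000001111110
& 1111111111011
---------------
  1000001111010

Answer: 1000001111010 (4218)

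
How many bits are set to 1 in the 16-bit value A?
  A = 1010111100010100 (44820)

1010111100010100
1-bits at positions (from bit 0 = LSB): 2, 4, 8, 9, 10, 11, 13, 15
Count = 8

Answer: 8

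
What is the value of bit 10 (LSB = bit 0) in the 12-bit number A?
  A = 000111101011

Bit 10 is the 11th from the right.
  000111101011
   ^
That bit is 0.

Answer: 0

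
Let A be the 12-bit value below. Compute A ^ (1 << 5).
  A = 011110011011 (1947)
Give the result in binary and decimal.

Mask = 1 << 5 = 000000100000
Bit 5 of A is 0; XOR with the mask flips it to 1.
  011110011011
^ 000000100000
--------------
  011110111011

Answer: 011110111011 (1979)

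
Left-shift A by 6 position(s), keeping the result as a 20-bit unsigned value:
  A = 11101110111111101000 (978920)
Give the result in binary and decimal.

Shift left by 6: drop the top 6 bit(s), append 6 zero(s) on the right.
  11101110111111101000  ->  discard [111011], keep [10111111101000], append 000000
= 10111111101000000000

Answer: 10111111101000000000 (784896)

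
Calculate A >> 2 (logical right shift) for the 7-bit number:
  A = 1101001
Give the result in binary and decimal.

Logical shift right by 2: drop the bottom 2 bit(s), prepend 2 zero(s) on the left.
  1101001  ->  keep [11010], discard [01], prepend 00
= 0011010

Answer: 0011010 (26)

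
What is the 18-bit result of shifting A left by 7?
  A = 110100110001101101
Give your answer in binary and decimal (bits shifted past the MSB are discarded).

Shift left by 7: drop the top 7 bit(s), append 7 zero(s) on the right.
  110100110001101101  ->  discard [1101001], keep [10001101101], append 0000000
= 100011011010000000

Answer: 100011011010000000 (145024)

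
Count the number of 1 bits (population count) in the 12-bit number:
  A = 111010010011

111010010011
1-bits at positions (from bit 0 = LSB): 0, 1, 4, 7, 9, 10, 11
Count = 7

Answer: 7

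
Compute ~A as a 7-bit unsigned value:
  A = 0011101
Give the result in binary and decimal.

Flip each bit (0->1, 1->0):
  0011101
  1100010

Answer: 1100010 (98)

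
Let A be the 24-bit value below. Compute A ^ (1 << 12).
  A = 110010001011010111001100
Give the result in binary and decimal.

Mask = 1 << 12 = 000000000001000000000000
Bit 12 of A is 1; XOR with the mask flips it to 0.
  110010001011010111001100
^ 000000000001000000000000
--------------------------
  110010001010010111001100

Answer: 110010001010010111001100 (13149644)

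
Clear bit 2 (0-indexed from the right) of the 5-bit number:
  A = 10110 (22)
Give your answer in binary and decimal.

Mask = ~(1 << 2) = 11011
Bit 2 of A is 1, so AND-ing with the mask clears it to 0.
  10110
& 11011
-------
  10010

Answer: 10010 (18)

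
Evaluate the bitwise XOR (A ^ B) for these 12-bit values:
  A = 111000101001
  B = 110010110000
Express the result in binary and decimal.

Apply ^ to each column (1 where bits differ):
  111000101001
^ 110010110000
--------------
  001010011001

Answer: 001010011001 (665)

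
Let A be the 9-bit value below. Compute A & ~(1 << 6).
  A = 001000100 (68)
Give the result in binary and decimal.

Mask = ~(1 << 6) = 110111111
Bit 6 of A is 1, so AND-ing with the mask clears it to 0.
  001000100
& 110111111
-----------
  000000100

Answer: 000000100 (4)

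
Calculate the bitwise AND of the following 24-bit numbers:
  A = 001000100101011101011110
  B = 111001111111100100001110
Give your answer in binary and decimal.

Apply & to each column (1 only where both bits are 1):
  001000100101011101011110
& 111001111111100100001110
--------------------------
  001000100101000100001110

Answer: 001000100101000100001110 (2248974)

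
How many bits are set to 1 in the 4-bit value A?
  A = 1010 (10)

1010
1-bits at positions (from bit 0 = LSB): 1, 3
Count = 2

Answer: 2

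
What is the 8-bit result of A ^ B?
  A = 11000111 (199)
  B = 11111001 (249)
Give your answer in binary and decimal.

Apply ^ to each column (1 where bits differ):
  11000111
^ 11111001
----------
  00111110

Answer: 00111110 (62)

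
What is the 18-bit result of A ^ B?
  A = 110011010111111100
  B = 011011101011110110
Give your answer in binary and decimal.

Apply ^ to each column (1 where bits differ):
  110011010111111100
^ 011011101011110110
--------------------
  101000111100001010

Answer: 101000111100001010 (167690)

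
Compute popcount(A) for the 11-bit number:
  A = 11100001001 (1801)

11100001001
1-bits at positions (from bit 0 = LSB): 0, 3, 8, 9, 10
Count = 5

Answer: 5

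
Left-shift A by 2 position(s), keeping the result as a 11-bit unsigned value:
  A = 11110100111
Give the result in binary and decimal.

Shift left by 2: drop the top 2 bit(s), append 2 zero(s) on the right.
  11110100111  ->  discard [11], keep [110100111], append 00
= 11010011100

Answer: 11010011100 (1692)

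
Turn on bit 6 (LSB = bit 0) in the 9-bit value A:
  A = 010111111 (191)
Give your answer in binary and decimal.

Mask = 1 << 6 = 001000000
Bit 6 of A is 0, so OR-ing with the mask flips it to 1.
  010111111
| 001000000
-----------
  011111111

Answer: 011111111 (255)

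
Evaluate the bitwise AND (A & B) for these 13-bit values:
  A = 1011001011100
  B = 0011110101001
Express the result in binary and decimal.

Apply & to each column (1 only where both bits are 1):
  1011001011100
& 0011110101001
---------------
  0011000001000

Answer: 0011000001000 (1544)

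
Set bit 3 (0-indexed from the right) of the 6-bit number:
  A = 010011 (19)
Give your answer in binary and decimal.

Mask = 1 << 3 = 001000
Bit 3 of A is 0, so OR-ing with the mask flips it to 1.
  010011
| 001000
--------
  011011

Answer: 011011 (27)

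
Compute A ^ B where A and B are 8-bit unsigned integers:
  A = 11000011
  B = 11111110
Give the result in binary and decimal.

Apply ^ to each column (1 where bits differ):
  11000011
^ 11111110
----------
  00111101

Answer: 00111101 (61)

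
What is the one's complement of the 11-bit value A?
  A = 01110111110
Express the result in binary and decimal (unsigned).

Flip each bit (0->1, 1->0):
  01110111110
  10001000001

Answer: 10001000001 (1089)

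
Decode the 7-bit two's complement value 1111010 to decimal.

MSB is 1, so the value is negative. Find the magnitude:
1. Invert bits:  0000101
2. Add 1:        0000110  = 6
3. Apply sign:   -6

Answer: -6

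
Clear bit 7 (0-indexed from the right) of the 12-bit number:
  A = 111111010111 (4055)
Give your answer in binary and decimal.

Mask = ~(1 << 7) = 111101111111
Bit 7 of A is 1, so AND-ing with the mask clears it to 0.
  111111010111
& 111101111111
--------------
  111101010111

Answer: 111101010111 (3927)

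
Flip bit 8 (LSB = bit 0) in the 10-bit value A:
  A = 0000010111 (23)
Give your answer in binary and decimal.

Mask = 1 << 8 = 0100000000
Bit 8 of A is 0; XOR with the mask flips it to 1.
  0000010111
^ 0100000000
------------
  0100010111

Answer: 0100010111 (279)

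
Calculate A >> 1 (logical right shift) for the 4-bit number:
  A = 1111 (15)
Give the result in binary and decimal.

Logical shift right by 1: drop the bottom 1 bit(s), prepend 1 zero(s) on the left.
  1111  ->  keep [111], discard [1], prepend 0
= 0111

Answer: 0111 (7)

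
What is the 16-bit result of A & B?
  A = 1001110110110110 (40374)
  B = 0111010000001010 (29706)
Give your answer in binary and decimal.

Apply & to each column (1 only where both bits are 1):
  1001110110110110
& 0111010000001010
------------------
  0001010000000010

Answer: 0001010000000010 (5122)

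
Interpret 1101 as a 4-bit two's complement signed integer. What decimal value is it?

MSB is 1, so the value is negative. Find the magnitude:
1. Invert bits:  0010
2. Add 1:        0011  = 3
3. Apply sign:   -3

Answer: -3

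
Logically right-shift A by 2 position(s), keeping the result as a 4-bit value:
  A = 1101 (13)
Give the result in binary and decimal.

Logical shift right by 2: drop the bottom 2 bit(s), prepend 2 zero(s) on the left.
  1101  ->  keep [11], discard [01], prepend 00
= 0011

Answer: 0011 (3)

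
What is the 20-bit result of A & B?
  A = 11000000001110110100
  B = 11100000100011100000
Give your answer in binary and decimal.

Apply & to each column (1 only where both bits are 1):
  11000000001110110100
& 11100000100011100000
----------------------
  11000000000010100000

Answer: 11000000000010100000 (786592)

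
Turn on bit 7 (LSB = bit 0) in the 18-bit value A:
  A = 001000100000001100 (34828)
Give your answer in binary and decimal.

Mask = 1 << 7 = 000000000010000000
Bit 7 of A is 0, so OR-ing with the mask flips it to 1.
  001000100000001100
| 000000000010000000
--------------------
  001000100010001100

Answer: 001000100010001100 (34956)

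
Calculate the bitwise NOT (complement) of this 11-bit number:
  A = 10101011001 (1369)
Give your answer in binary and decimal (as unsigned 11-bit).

Flip each bit (0->1, 1->0):
  10101011001
  01010100110

Answer: 01010100110 (678)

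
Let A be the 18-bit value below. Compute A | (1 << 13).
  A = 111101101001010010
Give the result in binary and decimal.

Mask = 1 << 13 = 000010000000000000
Bit 13 of A is 0, so OR-ing with the mask flips it to 1.
  111101101001010010
| 000010000000000000
--------------------
  111111101001010010

Answer: 111111101001010010 (260690)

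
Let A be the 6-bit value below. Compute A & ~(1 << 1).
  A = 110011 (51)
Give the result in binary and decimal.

Mask = ~(1 << 1) = 111101
Bit 1 of A is 1, so AND-ing with the mask clears it to 0.
  110011
& 111101
--------
  110001

Answer: 110001 (49)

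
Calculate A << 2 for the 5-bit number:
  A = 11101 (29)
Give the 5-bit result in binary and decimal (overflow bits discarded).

Shift left by 2: drop the top 2 bit(s), append 2 zero(s) on the right.
  11101  ->  discard [11], keep [101], append 00
= 10100

Answer: 10100 (20)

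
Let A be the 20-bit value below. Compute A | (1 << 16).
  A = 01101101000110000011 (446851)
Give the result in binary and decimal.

Mask = 1 << 16 = 00010000000000000000
Bit 16 of A is 0, so OR-ing with the mask flips it to 1.
  01101101000110000011
| 00010000000000000000
----------------------
  01111101000110000011

Answer: 01111101000110000011 (512387)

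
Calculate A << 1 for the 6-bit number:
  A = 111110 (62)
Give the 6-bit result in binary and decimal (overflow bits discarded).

Shift left by 1: drop the top 1 bit(s), append 1 zero(s) on the right.
  111110  ->  discard [1], keep [11110], append 0
= 111100

Answer: 111100 (60)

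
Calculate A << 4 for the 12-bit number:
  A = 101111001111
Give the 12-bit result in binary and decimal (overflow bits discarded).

Shift left by 4: drop the top 4 bit(s), append 4 zero(s) on the right.
  101111001111  ->  discard [1011], keep [11001111], append 0000
= 110011110000

Answer: 110011110000 (3312)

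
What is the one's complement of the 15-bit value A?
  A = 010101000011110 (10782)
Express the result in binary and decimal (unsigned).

Flip each bit (0->1, 1->0):
  010101000011110
  101010111100001

Answer: 101010111100001 (21985)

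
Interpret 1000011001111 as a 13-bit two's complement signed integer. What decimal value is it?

MSB is 1, so the value is negative. Find the magnitude:
1. Invert bits:  0111100110000
2. Add 1:        0111100110001  = 3889
3. Apply sign:   -3889

Answer: -3889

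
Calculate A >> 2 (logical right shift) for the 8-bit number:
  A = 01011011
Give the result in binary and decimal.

Logical shift right by 2: drop the bottom 2 bit(s), prepend 2 zero(s) on the left.
  01011011  ->  keep [010110], discard [11], prepend 00
= 00010110

Answer: 00010110 (22)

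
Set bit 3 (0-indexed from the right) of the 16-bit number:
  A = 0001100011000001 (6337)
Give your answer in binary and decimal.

Mask = 1 << 3 = 0000000000001000
Bit 3 of A is 0, so OR-ing with the mask flips it to 1.
  0001100011000001
| 0000000000001000
------------------
  0001100011001001

Answer: 0001100011001001 (6345)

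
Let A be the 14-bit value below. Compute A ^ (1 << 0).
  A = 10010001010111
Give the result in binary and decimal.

Mask = 1 << 0 = 00000000000001
Bit 0 of A is 1; XOR with the mask flips it to 0.
  10010001010111
^ 00000000000001
----------------
  10010001010110

Answer: 10010001010110 (9302)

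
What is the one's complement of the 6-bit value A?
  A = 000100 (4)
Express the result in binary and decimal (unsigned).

Flip each bit (0->1, 1->0):
  000100
  111011

Answer: 111011 (59)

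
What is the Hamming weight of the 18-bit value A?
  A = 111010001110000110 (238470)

111010001110000110
1-bits at positions (from bit 0 = LSB): 1, 2, 7, 8, 9, 13, 15, 16, 17
Count = 9

Answer: 9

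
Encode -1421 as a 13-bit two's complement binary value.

1. Binary of +1421:  0010110001101
2. Invert bits:     1101001110010
3. Add 1:           1101001110011

Answer: 1101001110011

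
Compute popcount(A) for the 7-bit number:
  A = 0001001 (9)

0001001
1-bits at positions (from bit 0 = LSB): 0, 3
Count = 2

Answer: 2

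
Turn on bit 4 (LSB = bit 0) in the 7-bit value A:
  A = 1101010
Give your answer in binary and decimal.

Mask = 1 << 4 = 0010000
Bit 4 of A is 0, so OR-ing with the mask flips it to 1.
  1101010
| 0010000
---------
  1111010

Answer: 1111010 (122)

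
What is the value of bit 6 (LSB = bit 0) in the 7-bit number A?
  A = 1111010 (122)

Bit 6 is the 7th from the right.
  1111010
  ^
That bit is 1.

Answer: 1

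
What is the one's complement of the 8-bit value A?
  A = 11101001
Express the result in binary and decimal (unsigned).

Flip each bit (0->1, 1->0):
  11101001
  00010110

Answer: 00010110 (22)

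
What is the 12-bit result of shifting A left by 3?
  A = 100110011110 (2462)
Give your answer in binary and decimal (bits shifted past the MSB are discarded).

Shift left by 3: drop the top 3 bit(s), append 3 zero(s) on the right.
  100110011110  ->  discard [100], keep [110011110], append 000
= 110011110000

Answer: 110011110000 (3312)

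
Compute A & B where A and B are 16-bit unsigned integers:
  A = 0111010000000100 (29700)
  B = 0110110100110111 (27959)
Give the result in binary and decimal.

Apply & to each column (1 only where both bits are 1):
  0111010000000100
& 0110110100110111
------------------
  0110010000000100

Answer: 0110010000000100 (25604)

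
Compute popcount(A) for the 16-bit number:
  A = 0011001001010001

0011001001010001
1-bits at positions (from bit 0 = LSB): 0, 4, 6, 9, 12, 13
Count = 6

Answer: 6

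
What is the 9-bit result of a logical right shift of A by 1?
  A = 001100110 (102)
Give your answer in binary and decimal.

Logical shift right by 1: drop the bottom 1 bit(s), prepend 1 zero(s) on the left.
  001100110  ->  keep [00110011], discard [0], prepend 0
= 000110011

Answer: 000110011 (51)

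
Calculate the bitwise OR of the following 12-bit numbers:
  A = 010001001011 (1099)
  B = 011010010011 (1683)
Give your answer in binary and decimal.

Apply | to each column (1 where either bit is 1):
  010001001011
| 011010010011
--------------
  011011011011

Answer: 011011011011 (1755)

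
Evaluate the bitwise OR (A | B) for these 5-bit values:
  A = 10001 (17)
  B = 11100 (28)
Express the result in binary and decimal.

Apply | to each column (1 where either bit is 1):
  10001
| 11100
-------
  11101

Answer: 11101 (29)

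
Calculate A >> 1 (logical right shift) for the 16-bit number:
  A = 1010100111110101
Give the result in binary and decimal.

Logical shift right by 1: drop the bottom 1 bit(s), prepend 1 zero(s) on the left.
  1010100111110101  ->  keep [101010011111010], discard [1], prepend 0
= 0101010011111010

Answer: 0101010011111010 (21754)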